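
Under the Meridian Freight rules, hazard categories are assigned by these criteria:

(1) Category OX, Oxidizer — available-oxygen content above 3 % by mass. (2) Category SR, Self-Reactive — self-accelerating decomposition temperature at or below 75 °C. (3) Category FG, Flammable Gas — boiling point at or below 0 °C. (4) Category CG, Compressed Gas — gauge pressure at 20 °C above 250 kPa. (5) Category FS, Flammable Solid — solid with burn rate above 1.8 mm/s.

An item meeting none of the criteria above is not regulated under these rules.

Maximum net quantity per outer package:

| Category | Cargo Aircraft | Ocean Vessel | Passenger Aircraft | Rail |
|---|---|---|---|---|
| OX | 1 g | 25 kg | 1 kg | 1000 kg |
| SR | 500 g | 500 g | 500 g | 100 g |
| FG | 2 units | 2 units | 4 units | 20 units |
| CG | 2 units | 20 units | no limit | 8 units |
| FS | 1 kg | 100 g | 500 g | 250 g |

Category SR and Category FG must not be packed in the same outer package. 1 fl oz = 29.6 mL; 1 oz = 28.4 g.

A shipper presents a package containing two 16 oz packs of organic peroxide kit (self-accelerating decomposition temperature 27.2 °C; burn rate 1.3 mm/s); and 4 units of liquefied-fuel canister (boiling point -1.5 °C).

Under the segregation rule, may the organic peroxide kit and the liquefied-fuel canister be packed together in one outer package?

With self-accelerating decomposition temperature 27.2 °C (≤ 75 °C), the organic peroxide kit falls in Category SR.
With boiling point -1.5 °C (≤ 0 °C), the liquefied-fuel canister falls in Category FG.
Category SR and Category FG may not share an outer package.

No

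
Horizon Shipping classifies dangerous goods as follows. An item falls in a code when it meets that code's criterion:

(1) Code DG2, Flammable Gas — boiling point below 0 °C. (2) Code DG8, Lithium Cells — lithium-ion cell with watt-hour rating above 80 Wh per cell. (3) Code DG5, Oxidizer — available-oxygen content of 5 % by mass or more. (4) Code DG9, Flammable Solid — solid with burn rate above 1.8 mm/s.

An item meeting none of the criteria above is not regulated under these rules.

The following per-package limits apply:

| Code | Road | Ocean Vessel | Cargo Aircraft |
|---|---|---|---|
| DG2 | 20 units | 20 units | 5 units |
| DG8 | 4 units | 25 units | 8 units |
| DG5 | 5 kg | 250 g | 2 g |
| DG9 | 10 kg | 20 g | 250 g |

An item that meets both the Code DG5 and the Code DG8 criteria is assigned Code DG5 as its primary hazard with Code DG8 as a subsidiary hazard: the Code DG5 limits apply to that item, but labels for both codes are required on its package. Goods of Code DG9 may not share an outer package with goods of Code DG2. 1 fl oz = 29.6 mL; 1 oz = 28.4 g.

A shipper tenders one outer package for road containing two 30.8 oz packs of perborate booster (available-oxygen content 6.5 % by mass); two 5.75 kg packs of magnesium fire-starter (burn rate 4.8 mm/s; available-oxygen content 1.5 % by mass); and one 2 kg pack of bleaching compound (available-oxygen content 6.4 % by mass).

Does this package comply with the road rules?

No

Available-oxygen content 6.5 % by mass meets the Code DG5 criterion (Oxidizer), so the perborate booster is Code DG5.
Magnesium fire-starter: burn rate 4.8 mm/s > 1.8 mm/s → Code DG9 (Flammable Solid).
Available-oxygen content 6.4 % by mass meets the Code DG5 criterion (Oxidizer), so the bleaching compound is Code DG5.
Code DG9 quantity: two 5.75 kg packs = 11.5 kg.
That exceeds the Code DG9 road limit of 10 kg.
Total Code DG5: (two 30.8 oz packs = 1749.44 g) + 2 kg = 3749.44 g.
3749.44 g is within the road limit of 5 kg for Code DG5.
The segregation rule (Code DG9 with Code DG2) does not apply to Code DG9 with Code DG5.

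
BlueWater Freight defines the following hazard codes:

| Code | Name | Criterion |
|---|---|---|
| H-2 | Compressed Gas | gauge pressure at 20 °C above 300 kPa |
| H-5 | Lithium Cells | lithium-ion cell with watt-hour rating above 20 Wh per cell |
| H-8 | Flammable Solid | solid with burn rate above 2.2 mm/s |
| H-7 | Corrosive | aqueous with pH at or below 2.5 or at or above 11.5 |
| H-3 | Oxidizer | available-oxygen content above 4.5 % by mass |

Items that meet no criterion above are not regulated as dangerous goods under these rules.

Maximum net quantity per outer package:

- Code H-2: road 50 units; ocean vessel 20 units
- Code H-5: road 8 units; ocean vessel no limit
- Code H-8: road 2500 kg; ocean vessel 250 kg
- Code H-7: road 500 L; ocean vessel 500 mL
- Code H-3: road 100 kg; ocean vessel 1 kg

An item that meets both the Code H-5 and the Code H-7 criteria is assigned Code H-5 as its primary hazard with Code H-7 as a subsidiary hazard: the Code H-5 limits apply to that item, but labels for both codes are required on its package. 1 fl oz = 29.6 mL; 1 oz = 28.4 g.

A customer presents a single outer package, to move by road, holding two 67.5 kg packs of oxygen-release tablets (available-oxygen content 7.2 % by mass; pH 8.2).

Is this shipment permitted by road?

With available-oxygen content 7.2 % by mass (> 4.5 % by mass), the oxygen-release tablets fall in Code H-3.
Code H-3 quantity: two 67.5 kg packs = 135 kg.
That exceeds the Code H-3 road limit of 100 kg.

No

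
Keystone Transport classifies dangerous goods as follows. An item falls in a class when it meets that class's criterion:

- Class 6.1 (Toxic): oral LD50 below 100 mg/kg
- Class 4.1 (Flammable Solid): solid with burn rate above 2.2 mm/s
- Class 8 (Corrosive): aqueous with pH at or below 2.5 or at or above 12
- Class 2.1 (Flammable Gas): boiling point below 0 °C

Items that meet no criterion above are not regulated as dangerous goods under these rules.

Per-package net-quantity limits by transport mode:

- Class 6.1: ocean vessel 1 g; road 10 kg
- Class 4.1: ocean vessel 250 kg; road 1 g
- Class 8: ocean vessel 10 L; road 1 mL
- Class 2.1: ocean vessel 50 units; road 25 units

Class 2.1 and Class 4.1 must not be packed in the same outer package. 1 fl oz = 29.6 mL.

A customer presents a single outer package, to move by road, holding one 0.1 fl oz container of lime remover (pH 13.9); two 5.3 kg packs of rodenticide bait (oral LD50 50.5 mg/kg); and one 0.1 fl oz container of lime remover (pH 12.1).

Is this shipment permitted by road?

No

Lime remover: pH 13.9 ≥ 12 → Class 8 (Corrosive).
Oral LD50 50.5 mg/kg meets the Class 6.1 criterion (Toxic), so the rodenticide bait is Class 6.1.
With pH 12.1 (≥ 12), the lime remover falls in Class 8.
Class 8 net quantity: (one 0.1 fl oz container = 2.96 mL) + (one 0.1 fl oz container = 2.96 mL) = 5.92 mL.
That exceeds the Class 8 road limit of 1 mL.
Class 6.1 quantity: two 5.3 kg packs = 10.6 kg.
That exceeds the Class 6.1 road limit of 10 kg.
The segregation rule (Class 2.1 with Class 4.1) does not apply to Class 8 with Class 6.1.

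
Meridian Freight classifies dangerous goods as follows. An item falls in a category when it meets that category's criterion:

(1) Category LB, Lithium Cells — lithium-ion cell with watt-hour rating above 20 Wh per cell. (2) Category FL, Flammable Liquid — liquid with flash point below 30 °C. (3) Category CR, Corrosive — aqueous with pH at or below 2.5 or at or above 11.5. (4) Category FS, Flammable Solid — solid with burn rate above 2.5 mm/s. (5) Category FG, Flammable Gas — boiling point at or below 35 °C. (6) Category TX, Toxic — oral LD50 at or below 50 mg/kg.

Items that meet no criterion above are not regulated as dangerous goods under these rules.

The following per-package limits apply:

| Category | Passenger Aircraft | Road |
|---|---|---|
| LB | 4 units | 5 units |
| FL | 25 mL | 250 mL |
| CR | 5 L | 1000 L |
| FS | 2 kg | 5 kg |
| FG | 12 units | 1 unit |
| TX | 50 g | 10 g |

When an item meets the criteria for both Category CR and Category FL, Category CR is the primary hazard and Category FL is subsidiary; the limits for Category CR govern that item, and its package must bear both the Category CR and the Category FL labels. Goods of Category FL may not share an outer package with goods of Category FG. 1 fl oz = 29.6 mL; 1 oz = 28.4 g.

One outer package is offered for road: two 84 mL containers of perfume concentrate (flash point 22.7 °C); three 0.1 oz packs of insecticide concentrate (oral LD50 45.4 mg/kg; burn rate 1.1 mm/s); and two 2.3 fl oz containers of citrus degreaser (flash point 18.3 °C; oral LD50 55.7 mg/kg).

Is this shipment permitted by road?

No

Perfume concentrate: flash point 22.7 °C < 30 °C → Category FL (Flammable Liquid).
The insecticide concentrate has oral LD50 45.4 mg/kg, which is ≤ 50 mg/kg, so it is Category TX (Toxic).
The citrus degreaser has flash point 18.3 °C, which is < 30 °C, so it is Category FL (Flammable Liquid).
Total Category FL: (two 84 mL containers = 168 mL) + (two 2.3 fl oz containers = 136.16 mL) = 304.16 mL.
That exceeds the Category FL road limit of 250 mL.
Category TX quantity: three 0.1 oz packs = 8.52 g.
8.52 g ≤ 10 g (road limit, Category TX) — within limit.
The segregation rule (Category FL with Category FG) does not apply to Category FL with Category TX.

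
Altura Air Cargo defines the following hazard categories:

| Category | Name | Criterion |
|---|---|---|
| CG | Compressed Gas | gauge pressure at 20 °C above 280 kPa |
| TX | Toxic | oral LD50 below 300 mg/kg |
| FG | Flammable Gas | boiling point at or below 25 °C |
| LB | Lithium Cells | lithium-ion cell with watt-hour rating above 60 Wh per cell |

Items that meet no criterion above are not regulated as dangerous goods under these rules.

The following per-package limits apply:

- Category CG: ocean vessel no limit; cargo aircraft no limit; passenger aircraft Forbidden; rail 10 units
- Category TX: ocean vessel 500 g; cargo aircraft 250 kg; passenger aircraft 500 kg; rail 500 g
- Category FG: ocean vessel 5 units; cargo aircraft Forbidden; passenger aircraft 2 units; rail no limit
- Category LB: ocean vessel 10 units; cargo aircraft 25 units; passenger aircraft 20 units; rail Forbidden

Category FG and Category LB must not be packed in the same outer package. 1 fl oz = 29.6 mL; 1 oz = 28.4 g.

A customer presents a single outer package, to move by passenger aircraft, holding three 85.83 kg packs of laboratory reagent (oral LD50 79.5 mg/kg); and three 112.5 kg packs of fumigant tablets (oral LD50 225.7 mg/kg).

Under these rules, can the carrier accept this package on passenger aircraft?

Oral LD50 79.5 mg/kg meets the Category TX criterion (Toxic), so the laboratory reagent is Category TX.
With oral LD50 225.7 mg/kg (< 300 mg/kg), the fumigant tablets fall in Category TX.
Category TX net quantity: (three 85.83 kg packs = 257.49 kg) + (three 112.5 kg packs = 337.5 kg) = 594.99 kg.
594.99 kg exceeds the passenger aircraft limit of 500 kg for Category TX.

No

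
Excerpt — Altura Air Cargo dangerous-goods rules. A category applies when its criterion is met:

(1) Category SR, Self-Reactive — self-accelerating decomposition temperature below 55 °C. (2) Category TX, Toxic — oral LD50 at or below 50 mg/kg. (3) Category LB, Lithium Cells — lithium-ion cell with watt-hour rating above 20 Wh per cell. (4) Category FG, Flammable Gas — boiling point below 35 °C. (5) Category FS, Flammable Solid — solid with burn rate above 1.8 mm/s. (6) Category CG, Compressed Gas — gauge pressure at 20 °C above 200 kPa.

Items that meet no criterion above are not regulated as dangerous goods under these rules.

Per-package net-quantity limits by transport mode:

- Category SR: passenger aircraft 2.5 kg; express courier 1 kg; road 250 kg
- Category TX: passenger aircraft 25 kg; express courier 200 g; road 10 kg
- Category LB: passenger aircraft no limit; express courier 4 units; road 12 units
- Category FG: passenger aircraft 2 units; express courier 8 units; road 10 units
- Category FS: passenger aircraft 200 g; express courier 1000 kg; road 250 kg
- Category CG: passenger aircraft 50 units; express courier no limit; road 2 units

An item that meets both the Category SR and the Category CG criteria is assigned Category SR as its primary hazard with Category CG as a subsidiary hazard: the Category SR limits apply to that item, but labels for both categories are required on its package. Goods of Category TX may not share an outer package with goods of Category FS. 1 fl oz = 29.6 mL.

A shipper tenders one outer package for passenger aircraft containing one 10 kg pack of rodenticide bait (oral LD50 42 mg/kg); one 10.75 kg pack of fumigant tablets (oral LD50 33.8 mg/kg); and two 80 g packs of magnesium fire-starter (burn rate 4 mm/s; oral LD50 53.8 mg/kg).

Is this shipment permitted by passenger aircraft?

Oral LD50 42 mg/kg meets the Category TX criterion (Toxic), so the rodenticide bait is Category TX.
The fumigant tablets have oral LD50 33.8 mg/kg, which is ≤ 50 mg/kg, so they are Category TX (Toxic).
With burn rate 4 mm/s (> 1.8 mm/s), the magnesium fire-starter falls in Category FS.
Category TX net quantity: 10 kg + 10.75 kg = 20.75 kg.
That is within the Category TX passenger aircraft limit of 25 kg.
Category FS quantity: two 80 g packs = 160 g.
160 g is within the passenger aircraft limit of 200 g for Category FS.
Category TX and Category FS may not share an outer package.

No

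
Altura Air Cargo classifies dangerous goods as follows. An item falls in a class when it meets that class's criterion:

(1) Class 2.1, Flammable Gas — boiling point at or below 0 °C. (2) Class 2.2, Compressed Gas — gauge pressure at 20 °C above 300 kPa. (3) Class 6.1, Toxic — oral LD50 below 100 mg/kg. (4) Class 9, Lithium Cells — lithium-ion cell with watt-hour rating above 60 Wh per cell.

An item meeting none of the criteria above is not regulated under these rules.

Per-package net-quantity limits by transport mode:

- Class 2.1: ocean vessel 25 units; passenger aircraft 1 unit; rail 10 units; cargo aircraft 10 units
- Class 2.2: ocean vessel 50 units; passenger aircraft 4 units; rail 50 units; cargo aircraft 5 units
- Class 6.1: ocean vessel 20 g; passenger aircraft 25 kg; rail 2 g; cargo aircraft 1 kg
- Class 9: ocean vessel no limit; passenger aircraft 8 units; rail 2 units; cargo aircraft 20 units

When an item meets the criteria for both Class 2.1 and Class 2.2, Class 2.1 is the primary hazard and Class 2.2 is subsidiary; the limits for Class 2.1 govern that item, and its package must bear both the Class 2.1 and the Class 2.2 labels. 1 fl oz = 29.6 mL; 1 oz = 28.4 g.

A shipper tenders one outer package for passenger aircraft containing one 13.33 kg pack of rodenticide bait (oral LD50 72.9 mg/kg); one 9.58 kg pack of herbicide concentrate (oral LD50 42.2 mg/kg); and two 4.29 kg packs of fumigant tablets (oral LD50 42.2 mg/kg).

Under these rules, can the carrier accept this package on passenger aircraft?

Oral LD50 72.9 mg/kg meets the Class 6.1 criterion (Toxic), so the rodenticide bait is Class 6.1.
Oral LD50 42.2 mg/kg meets the Class 6.1 criterion (Toxic), so the herbicide concentrate is Class 6.1.
Oral LD50 42.2 mg/kg meets the Class 6.1 criterion (Toxic), so the fumigant tablets are Class 6.1.
Class 6.1 net quantity: 13.33 kg + 9.58 kg + (two 4.29 kg packs = 8.58 kg) = 31.49 kg.
31.49 kg exceeds the passenger aircraft limit of 25 kg for Class 6.1.

No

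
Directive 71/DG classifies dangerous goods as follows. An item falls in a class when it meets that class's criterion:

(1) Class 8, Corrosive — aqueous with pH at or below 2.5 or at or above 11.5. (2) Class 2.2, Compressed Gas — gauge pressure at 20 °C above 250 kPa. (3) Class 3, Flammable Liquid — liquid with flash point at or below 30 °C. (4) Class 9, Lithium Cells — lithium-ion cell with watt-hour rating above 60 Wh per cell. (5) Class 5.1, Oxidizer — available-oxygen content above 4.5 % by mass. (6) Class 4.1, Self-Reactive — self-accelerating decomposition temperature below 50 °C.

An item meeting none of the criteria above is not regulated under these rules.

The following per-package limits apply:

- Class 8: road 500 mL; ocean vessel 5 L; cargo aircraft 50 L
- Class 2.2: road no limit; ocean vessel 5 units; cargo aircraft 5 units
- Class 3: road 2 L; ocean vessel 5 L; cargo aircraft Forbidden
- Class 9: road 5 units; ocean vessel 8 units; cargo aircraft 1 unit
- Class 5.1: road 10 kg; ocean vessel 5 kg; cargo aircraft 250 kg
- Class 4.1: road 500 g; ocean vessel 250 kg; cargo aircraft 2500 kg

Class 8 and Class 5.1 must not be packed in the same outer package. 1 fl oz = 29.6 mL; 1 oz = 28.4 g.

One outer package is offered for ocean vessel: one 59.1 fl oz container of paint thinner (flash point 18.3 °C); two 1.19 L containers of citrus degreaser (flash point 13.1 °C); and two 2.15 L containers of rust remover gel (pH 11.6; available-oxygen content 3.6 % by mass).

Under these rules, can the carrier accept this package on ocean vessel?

Yes

With flash point 18.3 °C (≤ 30 °C), the paint thinner falls in Class 3.
With flash point 13.1 °C (≤ 30 °C), the citrus degreaser falls in Class 3.
The rust remover gel has pH 11.6, which is ≥ 11.5, so it is Class 8 (Corrosive).
Class 8 quantity: two 2.15 L containers = 4.3 L.
4.3 L ≤ 5 L (ocean vessel limit, Class 8) — within limit.
Total Class 3: (one 59.1 fl oz container = 1749.36 mL) + (two 1.19 L containers = 2.38 L) = 4129.36 mL.
That is within the Class 3 ocean vessel limit of 5 L.
The segregation rule (Class 8 with Class 5.1) does not apply to Class 8 with Class 3.
Every hazard class is within its ocean vessel limit and no segregation rule is violated.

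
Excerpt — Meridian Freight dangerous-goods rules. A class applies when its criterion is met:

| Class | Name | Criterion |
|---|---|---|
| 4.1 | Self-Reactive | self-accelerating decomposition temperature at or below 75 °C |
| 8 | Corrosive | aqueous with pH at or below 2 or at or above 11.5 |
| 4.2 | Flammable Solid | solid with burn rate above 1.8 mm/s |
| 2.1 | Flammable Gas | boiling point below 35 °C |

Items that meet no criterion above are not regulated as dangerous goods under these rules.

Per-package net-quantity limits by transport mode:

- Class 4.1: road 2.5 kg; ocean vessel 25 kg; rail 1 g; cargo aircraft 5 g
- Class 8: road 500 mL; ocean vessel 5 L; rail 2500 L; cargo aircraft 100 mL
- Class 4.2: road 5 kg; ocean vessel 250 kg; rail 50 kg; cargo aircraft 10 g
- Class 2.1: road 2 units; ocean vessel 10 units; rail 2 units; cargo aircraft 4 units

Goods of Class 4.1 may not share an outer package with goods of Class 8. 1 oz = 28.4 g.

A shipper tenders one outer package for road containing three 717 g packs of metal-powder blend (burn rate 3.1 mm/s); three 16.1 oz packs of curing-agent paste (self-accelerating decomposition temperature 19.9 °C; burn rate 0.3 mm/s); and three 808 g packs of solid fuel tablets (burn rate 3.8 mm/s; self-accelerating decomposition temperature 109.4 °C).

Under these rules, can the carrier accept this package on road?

Yes

With burn rate 3.1 mm/s (> 1.8 mm/s), the metal-powder blend falls in Class 4.2.
Self-accelerating decomposition temperature 19.9 °C meets the Class 4.1 criterion (Self-Reactive), so the curing-agent paste is Class 4.1.
Burn rate 3.8 mm/s meets the Class 4.2 criterion (Flammable Solid), so the solid fuel tablets are Class 4.2.
Class 4.1 quantity: three 16.1 oz packs = 1371.72 g.
That is within the Class 4.1 road limit of 2.5 kg.
Class 4.2 net quantity: (three 717 g packs = 2.151 kg) + (three 808 g packs = 2.424 kg) = 4.575 kg.
4.575 kg is within the road limit of 5 kg for Class 4.2.
The segregation rule (Class 4.1 with Class 8) does not apply to Class 4.1 with Class 4.2.
Every hazard class is within its road limit and no segregation rule is violated.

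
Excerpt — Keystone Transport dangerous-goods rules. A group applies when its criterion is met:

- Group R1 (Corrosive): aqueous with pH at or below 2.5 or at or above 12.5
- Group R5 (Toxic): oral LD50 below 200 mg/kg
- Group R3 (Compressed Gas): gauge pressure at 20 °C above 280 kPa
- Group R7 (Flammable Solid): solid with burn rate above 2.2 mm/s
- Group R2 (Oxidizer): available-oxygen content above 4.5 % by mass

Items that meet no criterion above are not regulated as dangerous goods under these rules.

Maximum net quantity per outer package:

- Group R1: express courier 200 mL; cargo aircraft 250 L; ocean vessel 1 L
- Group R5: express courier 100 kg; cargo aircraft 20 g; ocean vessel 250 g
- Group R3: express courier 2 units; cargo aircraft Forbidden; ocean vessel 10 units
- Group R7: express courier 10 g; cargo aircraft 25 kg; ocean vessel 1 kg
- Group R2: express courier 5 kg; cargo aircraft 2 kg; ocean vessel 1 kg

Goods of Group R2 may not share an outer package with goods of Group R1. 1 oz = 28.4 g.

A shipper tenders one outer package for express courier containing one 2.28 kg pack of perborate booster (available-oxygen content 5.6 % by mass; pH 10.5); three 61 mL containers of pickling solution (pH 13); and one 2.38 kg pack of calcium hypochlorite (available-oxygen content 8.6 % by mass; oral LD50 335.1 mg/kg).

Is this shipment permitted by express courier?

The perborate booster has available-oxygen content 5.6 % by mass, which is > 4.5 % by mass, so it is Group R2 (Oxidizer).
pH 13 meets the Group R1 criterion (Corrosive), so the pickling solution is Group R1.
The calcium hypochlorite has available-oxygen content 8.6 % by mass, which is > 4.5 % by mass, so it is Group R2 (Oxidizer).
Total Group R2: 2.28 kg + 2.38 kg = 4.66 kg.
4.66 kg ≤ 5 kg (express courier limit, Group R2) — within limit.
Group R1 quantity: three 61 mL containers = 183 mL.
183 mL is within the express courier limit of 200 mL for Group R1.
Group R2 and Group R1 may not share an outer package.

No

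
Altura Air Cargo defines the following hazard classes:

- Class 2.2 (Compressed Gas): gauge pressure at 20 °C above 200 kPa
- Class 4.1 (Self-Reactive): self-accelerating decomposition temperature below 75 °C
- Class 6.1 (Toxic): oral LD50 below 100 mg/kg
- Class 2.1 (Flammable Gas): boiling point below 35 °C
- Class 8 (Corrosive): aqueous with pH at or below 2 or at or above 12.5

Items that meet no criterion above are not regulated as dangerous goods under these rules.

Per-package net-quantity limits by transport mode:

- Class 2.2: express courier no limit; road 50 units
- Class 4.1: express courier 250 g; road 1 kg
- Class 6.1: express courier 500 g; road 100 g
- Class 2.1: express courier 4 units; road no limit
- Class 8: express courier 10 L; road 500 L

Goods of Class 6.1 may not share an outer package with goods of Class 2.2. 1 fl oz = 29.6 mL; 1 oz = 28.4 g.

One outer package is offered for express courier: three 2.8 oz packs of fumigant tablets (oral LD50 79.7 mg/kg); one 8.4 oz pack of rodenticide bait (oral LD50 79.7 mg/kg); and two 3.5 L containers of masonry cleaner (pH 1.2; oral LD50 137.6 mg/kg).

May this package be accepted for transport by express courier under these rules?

Yes

The fumigant tablets have oral LD50 79.7 mg/kg, which is < 100 mg/kg, so they are Class 6.1 (Toxic).
With oral LD50 79.7 mg/kg (< 100 mg/kg), the rodenticide bait falls in Class 6.1.
pH 1.2 meets the Class 8 criterion (Corrosive), so the masonry cleaner is Class 8.
Total Class 6.1: (three 2.8 oz packs = 238.56 g) + (one 8.4 oz pack = 238.56 g) = 477.12 g.
That is within the Class 6.1 express courier limit of 500 g.
Class 8 quantity: two 3.5 L containers = 7 L.
That is within the Class 8 express courier limit of 10 L.
The segregation rule (Class 6.1 with Class 2.2) does not apply to Class 6.1 with Class 8.
Every hazard class is within its express courier limit and no segregation rule is violated.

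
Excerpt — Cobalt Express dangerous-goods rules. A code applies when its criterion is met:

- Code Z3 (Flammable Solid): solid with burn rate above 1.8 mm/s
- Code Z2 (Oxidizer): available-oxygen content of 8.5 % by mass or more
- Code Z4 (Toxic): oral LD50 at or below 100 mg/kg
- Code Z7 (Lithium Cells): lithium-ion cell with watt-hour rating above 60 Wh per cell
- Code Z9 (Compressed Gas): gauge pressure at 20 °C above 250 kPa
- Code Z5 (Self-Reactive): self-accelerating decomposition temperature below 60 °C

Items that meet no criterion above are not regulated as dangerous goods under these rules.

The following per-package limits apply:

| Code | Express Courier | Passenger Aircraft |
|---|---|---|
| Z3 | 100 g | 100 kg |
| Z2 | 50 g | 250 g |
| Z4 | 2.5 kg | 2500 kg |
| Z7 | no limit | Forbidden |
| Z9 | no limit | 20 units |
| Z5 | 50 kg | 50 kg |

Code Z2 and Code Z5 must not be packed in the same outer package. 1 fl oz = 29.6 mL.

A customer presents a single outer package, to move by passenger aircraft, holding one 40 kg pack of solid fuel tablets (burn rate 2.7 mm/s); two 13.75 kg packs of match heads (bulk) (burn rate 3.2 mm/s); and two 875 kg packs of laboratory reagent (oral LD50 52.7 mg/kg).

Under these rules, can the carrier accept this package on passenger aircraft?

Yes

Solid fuel tablets: burn rate 2.7 mm/s > 1.8 mm/s → Code Z3 (Flammable Solid).
With burn rate 3.2 mm/s (> 1.8 mm/s), the match heads (bulk) fall in Code Z3.
The laboratory reagent has oral LD50 52.7 mg/kg, which is ≤ 100 mg/kg, so it is Code Z4 (Toxic).
Total Code Z3: 40 kg + (two 13.75 kg packs = 27.5 kg) = 67.5 kg.
That is within the Code Z3 passenger aircraft limit of 100 kg.
Code Z4 quantity: two 875 kg packs = 1750 kg.
That is within the Code Z4 passenger aircraft limit of 2500 kg.
The segregation rule (Code Z2 with Code Z5) does not apply to Code Z3 with Code Z4.
Every hazard code is within its passenger aircraft limit and no segregation rule is violated.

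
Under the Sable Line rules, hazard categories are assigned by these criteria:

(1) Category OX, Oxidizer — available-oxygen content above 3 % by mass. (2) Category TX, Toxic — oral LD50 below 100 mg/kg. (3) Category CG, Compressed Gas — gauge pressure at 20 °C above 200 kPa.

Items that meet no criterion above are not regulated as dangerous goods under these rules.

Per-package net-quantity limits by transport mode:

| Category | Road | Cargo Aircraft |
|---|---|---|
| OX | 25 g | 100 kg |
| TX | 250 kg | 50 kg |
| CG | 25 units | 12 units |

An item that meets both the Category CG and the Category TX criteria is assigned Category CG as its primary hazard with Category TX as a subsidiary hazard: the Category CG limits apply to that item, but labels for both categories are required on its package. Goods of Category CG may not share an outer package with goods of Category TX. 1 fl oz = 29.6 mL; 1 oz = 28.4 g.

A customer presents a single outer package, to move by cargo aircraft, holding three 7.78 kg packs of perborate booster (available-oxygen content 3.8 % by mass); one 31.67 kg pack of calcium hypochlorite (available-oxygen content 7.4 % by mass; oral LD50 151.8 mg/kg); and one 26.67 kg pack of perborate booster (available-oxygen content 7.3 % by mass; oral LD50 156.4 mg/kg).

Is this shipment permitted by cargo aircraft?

Perborate booster: available-oxygen content 3.8 % by mass > 3 % by mass → Category OX (Oxidizer).
Available-oxygen content 7.4 % by mass meets the Category OX criterion (Oxidizer), so the calcium hypochlorite is Category OX.
Perborate booster: available-oxygen content 7.3 % by mass > 3 % by mass → Category OX (Oxidizer).
Category OX net quantity: (three 7.78 kg packs = 23.34 kg) + 31.67 kg + 26.67 kg = 81.68 kg.
81.68 kg is within the cargo aircraft limit of 100 kg for Category OX.

Yes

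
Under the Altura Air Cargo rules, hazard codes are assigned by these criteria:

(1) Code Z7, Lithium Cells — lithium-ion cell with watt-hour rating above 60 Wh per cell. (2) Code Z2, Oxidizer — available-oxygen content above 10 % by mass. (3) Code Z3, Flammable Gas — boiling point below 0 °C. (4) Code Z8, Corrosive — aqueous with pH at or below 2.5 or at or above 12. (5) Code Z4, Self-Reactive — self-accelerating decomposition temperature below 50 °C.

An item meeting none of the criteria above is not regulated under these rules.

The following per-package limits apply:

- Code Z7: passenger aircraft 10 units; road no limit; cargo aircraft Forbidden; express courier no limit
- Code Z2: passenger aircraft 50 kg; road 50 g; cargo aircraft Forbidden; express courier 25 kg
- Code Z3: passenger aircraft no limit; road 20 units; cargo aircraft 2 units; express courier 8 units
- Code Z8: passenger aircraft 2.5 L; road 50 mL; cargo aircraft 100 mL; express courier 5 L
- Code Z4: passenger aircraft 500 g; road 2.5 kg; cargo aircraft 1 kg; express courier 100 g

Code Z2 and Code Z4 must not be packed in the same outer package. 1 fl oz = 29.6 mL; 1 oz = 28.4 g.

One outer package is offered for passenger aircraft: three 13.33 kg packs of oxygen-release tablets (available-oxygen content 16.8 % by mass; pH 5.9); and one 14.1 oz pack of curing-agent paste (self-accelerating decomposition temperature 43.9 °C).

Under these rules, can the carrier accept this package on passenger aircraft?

Oxygen-release tablets: available-oxygen content 16.8 % by mass > 10 % by mass → Code Z2 (Oxidizer).
Self-accelerating decomposition temperature 43.9 °C meets the Code Z4 criterion (Self-Reactive), so the curing-agent paste is Code Z4.
Code Z2 quantity: three 13.33 kg packs = 39.99 kg.
That is within the Code Z2 passenger aircraft limit of 50 kg.
Code Z4 quantity: one 14.1 oz pack = 400.44 g.
400.44 g is within the passenger aircraft limit of 500 g for Code Z4.
Code Z2 and Code Z4 may not share an outer package.

No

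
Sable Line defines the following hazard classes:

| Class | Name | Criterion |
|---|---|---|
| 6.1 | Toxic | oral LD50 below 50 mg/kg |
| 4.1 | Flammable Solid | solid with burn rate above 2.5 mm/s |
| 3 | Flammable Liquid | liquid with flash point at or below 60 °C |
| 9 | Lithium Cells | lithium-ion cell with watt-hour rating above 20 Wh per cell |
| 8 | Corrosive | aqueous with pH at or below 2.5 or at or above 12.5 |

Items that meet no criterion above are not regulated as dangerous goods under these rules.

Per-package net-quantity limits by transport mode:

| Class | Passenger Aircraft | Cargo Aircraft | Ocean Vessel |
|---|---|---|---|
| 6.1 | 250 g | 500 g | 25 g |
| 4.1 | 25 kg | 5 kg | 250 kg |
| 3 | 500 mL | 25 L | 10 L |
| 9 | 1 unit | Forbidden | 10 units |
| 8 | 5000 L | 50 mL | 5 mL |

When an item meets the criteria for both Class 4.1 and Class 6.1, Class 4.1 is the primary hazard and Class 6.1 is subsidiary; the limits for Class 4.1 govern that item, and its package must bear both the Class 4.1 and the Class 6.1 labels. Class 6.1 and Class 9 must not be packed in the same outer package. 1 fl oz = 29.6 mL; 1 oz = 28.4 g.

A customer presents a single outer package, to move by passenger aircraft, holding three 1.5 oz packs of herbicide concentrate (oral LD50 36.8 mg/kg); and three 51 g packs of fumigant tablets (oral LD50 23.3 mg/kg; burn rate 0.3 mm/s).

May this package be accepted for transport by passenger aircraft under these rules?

Herbicide concentrate: oral LD50 36.8 mg/kg < 50 mg/kg → Class 6.1 (Toxic).
Oral LD50 23.3 mg/kg meets the Class 6.1 criterion (Toxic), so the fumigant tablets are Class 6.1.
Class 6.1 net quantity: (three 1.5 oz packs = 127.8 g) + (three 51 g packs = 153 g) = 280.8 g.
280.8 g exceeds the passenger aircraft limit of 250 g for Class 6.1.

No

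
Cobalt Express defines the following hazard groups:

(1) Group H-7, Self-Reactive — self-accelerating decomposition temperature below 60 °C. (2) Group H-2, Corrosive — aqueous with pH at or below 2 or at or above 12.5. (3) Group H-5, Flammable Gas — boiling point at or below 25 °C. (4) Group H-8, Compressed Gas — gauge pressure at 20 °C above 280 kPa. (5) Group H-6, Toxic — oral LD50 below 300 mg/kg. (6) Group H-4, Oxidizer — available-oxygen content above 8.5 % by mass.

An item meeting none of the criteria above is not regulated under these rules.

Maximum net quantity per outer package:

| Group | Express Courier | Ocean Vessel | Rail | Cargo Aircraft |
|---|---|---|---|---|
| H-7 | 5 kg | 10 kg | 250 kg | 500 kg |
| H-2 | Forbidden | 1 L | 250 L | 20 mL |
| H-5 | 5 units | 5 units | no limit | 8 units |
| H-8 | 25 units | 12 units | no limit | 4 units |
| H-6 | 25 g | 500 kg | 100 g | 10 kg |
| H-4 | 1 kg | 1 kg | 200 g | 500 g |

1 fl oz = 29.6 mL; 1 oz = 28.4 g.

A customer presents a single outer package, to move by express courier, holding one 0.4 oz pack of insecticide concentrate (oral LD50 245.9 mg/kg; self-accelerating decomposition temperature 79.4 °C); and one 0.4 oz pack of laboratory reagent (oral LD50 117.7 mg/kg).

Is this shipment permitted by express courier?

Yes

Insecticide concentrate: oral LD50 245.9 mg/kg < 300 mg/kg → Group H-6 (Toxic).
Laboratory reagent: oral LD50 117.7 mg/kg < 300 mg/kg → Group H-6 (Toxic).
Group H-6 net quantity: (one 0.4 oz pack = 11.36 g) + (one 0.4 oz pack = 11.36 g) = 22.72 g.
22.72 g is within the express courier limit of 25 g for Group H-6.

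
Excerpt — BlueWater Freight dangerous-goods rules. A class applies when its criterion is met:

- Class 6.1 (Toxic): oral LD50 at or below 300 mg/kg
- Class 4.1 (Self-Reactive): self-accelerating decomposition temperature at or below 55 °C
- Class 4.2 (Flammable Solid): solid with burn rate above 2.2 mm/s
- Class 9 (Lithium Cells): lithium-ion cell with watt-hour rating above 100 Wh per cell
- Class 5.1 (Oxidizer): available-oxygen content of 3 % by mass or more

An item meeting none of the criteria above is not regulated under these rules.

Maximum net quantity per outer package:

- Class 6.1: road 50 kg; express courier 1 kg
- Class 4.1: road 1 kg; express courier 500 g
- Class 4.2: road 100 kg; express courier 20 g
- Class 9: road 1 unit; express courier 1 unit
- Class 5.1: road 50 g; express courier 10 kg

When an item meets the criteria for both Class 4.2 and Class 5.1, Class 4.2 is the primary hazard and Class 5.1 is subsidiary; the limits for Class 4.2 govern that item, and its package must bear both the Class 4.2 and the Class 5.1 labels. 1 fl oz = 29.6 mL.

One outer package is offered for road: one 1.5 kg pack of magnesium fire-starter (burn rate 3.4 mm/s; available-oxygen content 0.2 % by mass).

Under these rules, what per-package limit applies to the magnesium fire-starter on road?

100 kg

The magnesium fire-starter has burn rate 3.4 mm/s, which is > 2.2 mm/s, so it is Class 4.2 (Flammable Solid).
The road limit for Class 4.2 is 100 kg.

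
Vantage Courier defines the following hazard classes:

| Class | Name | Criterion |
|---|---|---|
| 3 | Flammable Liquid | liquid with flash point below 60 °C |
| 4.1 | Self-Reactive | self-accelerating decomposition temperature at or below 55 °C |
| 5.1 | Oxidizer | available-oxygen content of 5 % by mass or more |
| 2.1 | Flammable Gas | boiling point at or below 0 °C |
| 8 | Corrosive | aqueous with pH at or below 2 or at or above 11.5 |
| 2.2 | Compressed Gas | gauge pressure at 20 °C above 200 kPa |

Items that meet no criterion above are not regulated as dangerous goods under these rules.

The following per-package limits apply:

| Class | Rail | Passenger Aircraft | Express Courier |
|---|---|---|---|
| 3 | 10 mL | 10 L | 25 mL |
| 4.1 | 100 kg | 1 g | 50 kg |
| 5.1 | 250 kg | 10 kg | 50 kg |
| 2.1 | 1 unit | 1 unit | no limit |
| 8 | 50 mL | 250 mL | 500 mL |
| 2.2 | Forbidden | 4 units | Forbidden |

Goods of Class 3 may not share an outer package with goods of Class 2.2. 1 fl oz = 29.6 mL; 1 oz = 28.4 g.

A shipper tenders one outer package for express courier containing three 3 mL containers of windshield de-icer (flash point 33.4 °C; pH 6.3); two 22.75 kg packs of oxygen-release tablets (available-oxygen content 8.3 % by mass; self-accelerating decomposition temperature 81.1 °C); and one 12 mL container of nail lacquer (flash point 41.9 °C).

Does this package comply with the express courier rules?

With flash point 33.4 °C (< 60 °C), the windshield de-icer falls in Class 3.
The oxygen-release tablets have available-oxygen content 8.3 % by mass, which is ≥ 5 % by mass, so they are Class 5.1 (Oxidizer).
Flash point 41.9 °C meets the Class 3 criterion (Flammable Liquid), so the nail lacquer is Class 3.
Class 3 net quantity: (three 3 mL containers = 9 mL) + 12 mL = 21 mL.
That is within the Class 3 express courier limit of 25 mL.
Class 5.1 quantity: two 22.75 kg packs = 45.5 kg.
45.5 kg ≤ 50 kg (express courier limit, Class 5.1) — within limit.
The segregation rule (Class 3 with Class 2.2) does not apply to Class 3 with Class 5.1.
Every hazard class is within its express courier limit and no segregation rule is violated.

Yes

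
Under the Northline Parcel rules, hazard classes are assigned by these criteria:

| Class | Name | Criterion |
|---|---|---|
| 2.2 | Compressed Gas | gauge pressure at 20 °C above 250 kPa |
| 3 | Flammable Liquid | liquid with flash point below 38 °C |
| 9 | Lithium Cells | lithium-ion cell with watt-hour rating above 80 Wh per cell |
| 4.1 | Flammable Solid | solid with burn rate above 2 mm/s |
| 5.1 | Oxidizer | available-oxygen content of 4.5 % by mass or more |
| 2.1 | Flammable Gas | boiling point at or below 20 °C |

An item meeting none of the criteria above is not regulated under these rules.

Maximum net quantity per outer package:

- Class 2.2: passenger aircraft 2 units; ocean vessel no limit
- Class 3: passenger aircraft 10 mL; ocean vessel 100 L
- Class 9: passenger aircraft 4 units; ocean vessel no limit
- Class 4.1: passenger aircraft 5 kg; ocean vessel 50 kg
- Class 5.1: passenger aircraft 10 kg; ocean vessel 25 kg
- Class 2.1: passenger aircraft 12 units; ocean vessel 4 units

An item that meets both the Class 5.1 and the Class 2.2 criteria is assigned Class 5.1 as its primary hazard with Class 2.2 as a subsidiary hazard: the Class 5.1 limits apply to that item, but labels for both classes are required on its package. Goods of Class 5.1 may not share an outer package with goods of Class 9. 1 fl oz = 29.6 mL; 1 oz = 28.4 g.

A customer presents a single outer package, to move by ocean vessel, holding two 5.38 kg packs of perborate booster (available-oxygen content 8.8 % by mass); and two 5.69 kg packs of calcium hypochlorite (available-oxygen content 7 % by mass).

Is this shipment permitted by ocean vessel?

With available-oxygen content 8.8 % by mass (≥ 4.5 % by mass), the perborate booster falls in Class 5.1.
The calcium hypochlorite has available-oxygen content 7 % by mass, which is ≥ 4.5 % by mass, so it is Class 5.1 (Oxidizer).
Class 5.1 net quantity: (two 5.38 kg packs = 10.76 kg) + (two 5.69 kg packs = 11.38 kg) = 22.14 kg.
That is within the Class 5.1 ocean vessel limit of 25 kg.

Yes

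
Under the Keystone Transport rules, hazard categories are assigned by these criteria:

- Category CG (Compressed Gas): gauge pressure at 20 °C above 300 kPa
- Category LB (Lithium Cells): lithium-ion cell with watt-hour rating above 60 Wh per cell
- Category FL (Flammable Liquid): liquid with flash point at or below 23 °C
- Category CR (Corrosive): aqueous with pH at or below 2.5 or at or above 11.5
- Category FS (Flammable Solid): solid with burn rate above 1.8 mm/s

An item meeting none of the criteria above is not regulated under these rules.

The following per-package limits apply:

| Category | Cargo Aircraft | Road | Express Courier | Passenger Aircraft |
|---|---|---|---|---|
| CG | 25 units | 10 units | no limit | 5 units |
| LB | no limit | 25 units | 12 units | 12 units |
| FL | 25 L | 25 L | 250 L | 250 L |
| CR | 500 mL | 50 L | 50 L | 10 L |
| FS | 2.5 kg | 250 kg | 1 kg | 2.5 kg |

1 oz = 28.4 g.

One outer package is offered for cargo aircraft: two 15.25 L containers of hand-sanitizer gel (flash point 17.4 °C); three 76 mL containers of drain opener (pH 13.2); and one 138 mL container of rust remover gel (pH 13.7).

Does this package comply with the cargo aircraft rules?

No

The hand-sanitizer gel has flash point 17.4 °C, which is ≤ 23 °C, so it is Category FL (Flammable Liquid).
pH 13.2 meets the Category CR criterion (Corrosive), so the drain opener is Category CR.
pH 13.7 meets the Category CR criterion (Corrosive), so the rust remover gel is Category CR.
Category FL quantity: two 15.25 L containers = 30.5 L.
30.5 L exceeds the cargo aircraft limit of 25 L for Category FL.
Total Category CR: (three 76 mL containers = 228 mL) + 138 mL = 366 mL.
That is within the Category CR cargo aircraft limit of 500 mL.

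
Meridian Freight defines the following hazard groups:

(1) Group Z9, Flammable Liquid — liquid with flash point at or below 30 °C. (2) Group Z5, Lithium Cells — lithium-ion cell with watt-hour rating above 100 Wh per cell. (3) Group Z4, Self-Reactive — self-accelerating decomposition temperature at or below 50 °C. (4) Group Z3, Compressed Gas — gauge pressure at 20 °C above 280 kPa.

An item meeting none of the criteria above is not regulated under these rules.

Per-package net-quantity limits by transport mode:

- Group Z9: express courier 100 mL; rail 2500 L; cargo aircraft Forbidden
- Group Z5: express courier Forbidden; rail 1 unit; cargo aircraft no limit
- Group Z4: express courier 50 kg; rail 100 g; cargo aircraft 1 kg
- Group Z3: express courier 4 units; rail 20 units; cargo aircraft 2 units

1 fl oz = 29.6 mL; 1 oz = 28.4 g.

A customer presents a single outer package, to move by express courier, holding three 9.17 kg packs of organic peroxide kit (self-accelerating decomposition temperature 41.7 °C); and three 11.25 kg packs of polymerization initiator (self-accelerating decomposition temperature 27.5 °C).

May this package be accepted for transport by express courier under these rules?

Organic peroxide kit: self-accelerating decomposition temperature 41.7 °C ≤ 50 °C → Group Z4 (Self-Reactive).
Self-accelerating decomposition temperature 27.5 °C meets the Group Z4 criterion (Self-Reactive), so the polymerization initiator is Group Z4.
Group Z4 net quantity: (three 9.17 kg packs = 27.51 kg) + (three 11.25 kg packs = 33.75 kg) = 61.26 kg.
That exceeds the Group Z4 express courier limit of 50 kg.

No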